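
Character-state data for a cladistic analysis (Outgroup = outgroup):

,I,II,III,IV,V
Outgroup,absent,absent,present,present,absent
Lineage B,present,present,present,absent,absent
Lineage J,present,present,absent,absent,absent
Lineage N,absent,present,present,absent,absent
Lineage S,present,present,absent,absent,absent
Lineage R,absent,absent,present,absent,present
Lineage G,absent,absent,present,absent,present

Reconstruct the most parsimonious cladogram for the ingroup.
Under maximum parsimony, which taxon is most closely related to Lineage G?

Lineage R

Character polarity is set by the outgroup: the derived state is whichever differs from the outgroup's state, so for III, IV the derived state is 'absent', and for the remaining characters it is 'present'.
I: derived state 'present' in Lineage B, Lineage J, and Lineage S only — synapomorphy for {Lineage B, Lineage J, Lineage S}.
II: derived state 'present' in Lineage B, Lineage J, Lineage N, and Lineage S only — synapomorphy for {Lineage B, Lineage J, Lineage N, Lineage S}.
III: derived state 'absent' in Lineage J and Lineage S only — synapomorphy for {Lineage J, Lineage S}.
All ingroup taxa share the derived state 'absent' for IV; it defines the ingroup but does not resolve relationships within it.
V: derived state 'present' in Lineage G and Lineage R only — synapomorphy for {Lineage G, Lineage R}.
Most parsimonious ingroup topology: (((Lineage B,(Lineage J,Lineage S)),Lineage N),(Lineage R,Lineage G)).
Lineage G and Lineage R form a cherry on this tree, so they are sister taxa.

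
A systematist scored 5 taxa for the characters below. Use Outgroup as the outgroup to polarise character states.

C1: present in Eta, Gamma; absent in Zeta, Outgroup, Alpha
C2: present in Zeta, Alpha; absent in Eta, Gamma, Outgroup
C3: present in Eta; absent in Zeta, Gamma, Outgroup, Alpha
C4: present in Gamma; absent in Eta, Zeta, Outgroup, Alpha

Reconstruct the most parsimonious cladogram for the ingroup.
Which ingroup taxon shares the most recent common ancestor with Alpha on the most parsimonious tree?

The outgroup has state 'absent' for every character, so 'present' is the derived state throughout.
C1 (derived state 'present') is shared by Eta and Gamma — a synapomorphy uniting that clade.
C2: derived state 'present' in Alpha and Zeta only — synapomorphy for {Alpha, Zeta}.
C3: derived state 'present' in Eta only — an autapomorphy, so it tells us nothing about relationships among taxa.
C4 (derived state 'present') is unique to Gamma (autapomorphy; uninformative for grouping).
Most parsimonious ingroup topology: ((Zeta,Alpha),(Gamma,Eta)).
Alpha and Zeta form a cherry on this tree, so they are sister taxa.

Zeta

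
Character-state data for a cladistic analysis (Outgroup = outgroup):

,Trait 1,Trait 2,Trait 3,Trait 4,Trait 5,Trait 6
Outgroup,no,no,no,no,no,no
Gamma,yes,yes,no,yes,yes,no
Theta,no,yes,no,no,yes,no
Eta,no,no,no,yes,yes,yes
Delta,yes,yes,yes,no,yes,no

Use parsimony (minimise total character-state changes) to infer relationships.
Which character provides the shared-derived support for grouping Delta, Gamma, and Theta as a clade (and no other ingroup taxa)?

The outgroup has state 'no' for every character, so 'yes' is the derived state throughout.
Trait 1: derived state 'yes' in Delta and Gamma only — synapomorphy for {Delta, Gamma}.
Only Delta, Gamma, and Theta show the derived state 'yes' for Trait 2, supporting them as a clade.
Trait 3: derived state 'yes' in Delta only — an autapomorphy, so it tells us nothing about relationships among taxa.
Trait 4 (state 'yes') occurs in Eta and Gamma but conflicts with the nesting implied by the other characters — most parsimoniously interpreted as homoplasy.
All ingroup taxa share the derived state 'yes' for Trait 5; it defines the ingroup but does not resolve relationships within it.
Trait 6 (derived state 'yes') is unique to Eta (autapomorphy; uninformative for grouping).
Most parsimonious ingroup topology: (((Gamma,Delta),Theta),Eta).
The clade {Delta, Gamma, Theta} is supported by Trait 2: its derived state 'yes' occurs in exactly those taxa and in no other taxon (including the outgroup).

Trait 2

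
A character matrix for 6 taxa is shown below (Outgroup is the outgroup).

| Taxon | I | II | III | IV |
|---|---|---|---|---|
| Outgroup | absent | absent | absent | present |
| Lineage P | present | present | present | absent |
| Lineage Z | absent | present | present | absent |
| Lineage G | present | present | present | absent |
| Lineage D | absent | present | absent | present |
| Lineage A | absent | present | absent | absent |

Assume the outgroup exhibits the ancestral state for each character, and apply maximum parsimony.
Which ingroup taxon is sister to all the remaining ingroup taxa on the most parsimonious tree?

Character polarity is set by the outgroup: the derived state is whichever differs from the outgroup's state, so for IV the derived state is 'absent', and for the remaining characters it is 'present'.
Only Lineage G and Lineage P show the derived state 'present' for I, supporting them as a clade.
All ingroup taxa share the derived state 'present' for II; it defines the ingroup but does not resolve relationships within it.
III: derived state 'present' in Lineage G, Lineage P, and Lineage Z only — synapomorphy for {Lineage G, Lineage P, Lineage Z}.
IV (derived state 'absent') is shared by Lineage A, Lineage G, Lineage P, and Lineage Z — a synapomorphy uniting that clade.
Most parsimonious ingroup topology: ((((Lineage P,Lineage G),Lineage Z),Lineage A),Lineage D).
Lineage D is sister to the clade containing all other ingroup taxa, so it is the earliest-diverging (most basal) ingroup lineage.

Lineage D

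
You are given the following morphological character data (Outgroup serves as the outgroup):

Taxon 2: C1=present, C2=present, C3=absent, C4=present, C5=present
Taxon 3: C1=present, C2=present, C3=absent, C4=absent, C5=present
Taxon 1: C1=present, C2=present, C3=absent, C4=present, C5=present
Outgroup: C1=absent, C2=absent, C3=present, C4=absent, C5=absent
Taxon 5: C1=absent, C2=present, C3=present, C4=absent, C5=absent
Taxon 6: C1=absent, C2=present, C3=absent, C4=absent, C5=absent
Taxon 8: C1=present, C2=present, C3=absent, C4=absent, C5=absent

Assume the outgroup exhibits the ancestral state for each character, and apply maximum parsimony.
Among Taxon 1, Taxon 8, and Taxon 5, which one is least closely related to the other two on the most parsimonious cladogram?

Taxon 5

Character polarity is set by the outgroup: the derived state is whichever differs from the outgroup's state, so for C3 the derived state is 'absent', and for the remaining characters it is 'present'.
C1: derived state 'present' in Taxon 1, Taxon 2, Taxon 3, and Taxon 8 only — synapomorphy for {Taxon 1, Taxon 2, Taxon 3, Taxon 8}.
C2 (derived state 'present') is shared by all ingroup taxa — unites the whole ingroup.
Only Taxon 1, Taxon 2, Taxon 3, Taxon 6, and Taxon 8 show the derived state 'absent' for C3, supporting them as a clade.
Only Taxon 1 and Taxon 2 show the derived state 'present' for C4, supporting them as a clade.
C5 (derived state 'present') is shared by Taxon 1, Taxon 2, and Taxon 3 — a synapomorphy uniting that clade.
Most parsimonious ingroup topology: (((((Taxon 2,Taxon 1),Taxon 3),Taxon 8),Taxon 6),Taxon 5).
Taxon 1 and Taxon 8 share a more recent common ancestor with each other than either does with Taxon 5, so Taxon 5 is the least closely related of the three.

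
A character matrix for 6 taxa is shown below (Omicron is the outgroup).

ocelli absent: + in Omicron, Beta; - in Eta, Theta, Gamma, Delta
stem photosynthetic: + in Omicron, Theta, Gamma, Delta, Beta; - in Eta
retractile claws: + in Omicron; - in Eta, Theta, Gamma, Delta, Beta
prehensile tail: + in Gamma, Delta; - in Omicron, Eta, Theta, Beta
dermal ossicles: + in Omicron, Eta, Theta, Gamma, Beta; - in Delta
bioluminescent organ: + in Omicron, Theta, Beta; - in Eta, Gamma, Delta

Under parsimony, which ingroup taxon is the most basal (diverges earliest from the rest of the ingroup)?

Beta

Character polarity is set by the outgroup: the derived state is whichever differs from the outgroup's state, so for ocelli absent, stem photosynthetic, retractile claws, dermal ossicles, bioluminescent organ the derived state is '-', and for the remaining characters it is '+'.
ocelli absent (derived state '-') is shared by Delta, Eta, Gamma, and Theta — a synapomorphy uniting that clade.
stem photosynthetic (derived state '-') is unique to Eta (autapomorphy; uninformative for grouping).
retractile claws (derived state '-') is shared by all ingroup taxa — unites the whole ingroup.
Only Delta and Gamma show the derived state '+' for prehensile tail, supporting them as a clade.
dermal ossicles (derived state '-') is unique to Delta (autapomorphy; uninformative for grouping).
bioluminescent organ: derived state '-' in Delta, Eta, and Gamma only — synapomorphy for {Delta, Eta, Gamma}.
Most parsimonious ingroup topology: (((Eta,(Gamma,Delta)),Theta),Beta).
Beta is sister to the clade containing all other ingroup taxa, so it is the earliest-diverging (most basal) ingroup lineage.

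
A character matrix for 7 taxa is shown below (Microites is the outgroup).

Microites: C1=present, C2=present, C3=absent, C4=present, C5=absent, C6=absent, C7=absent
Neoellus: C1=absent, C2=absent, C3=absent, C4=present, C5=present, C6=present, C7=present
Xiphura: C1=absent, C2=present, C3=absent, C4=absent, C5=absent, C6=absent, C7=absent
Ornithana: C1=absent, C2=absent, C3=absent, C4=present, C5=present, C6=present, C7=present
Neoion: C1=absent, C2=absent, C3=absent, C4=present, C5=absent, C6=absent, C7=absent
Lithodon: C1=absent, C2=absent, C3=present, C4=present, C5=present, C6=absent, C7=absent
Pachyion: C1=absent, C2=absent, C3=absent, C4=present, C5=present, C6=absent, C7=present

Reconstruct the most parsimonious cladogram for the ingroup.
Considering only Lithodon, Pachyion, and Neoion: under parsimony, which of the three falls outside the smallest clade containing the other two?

Neoion

Character polarity is set by the outgroup: the derived state is whichever differs from the outgroup's state, so for C1, C2, C4 the derived state is 'absent', and for the remaining characters it is 'present'.
C1 (derived state 'absent') is shared by all ingroup taxa — unites the whole ingroup.
Only Lithodon, Neoellus, Neoion, Ornithana, and Pachyion show the derived state 'absent' for C2, supporting them as a clade.
C3: derived state 'present' in Lithodon only — an autapomorphy, so it tells us nothing about relationships among taxa.
C4 (derived state 'absent') is unique to Xiphura (autapomorphy; uninformative for grouping).
C5: derived state 'present' in Lithodon, Neoellus, Ornithana, and Pachyion only — synapomorphy for {Lithodon, Neoellus, Ornithana, Pachyion}.
Only Neoellus and Ornithana show the derived state 'present' for C6, supporting them as a clade.
Only Neoellus, Ornithana, and Pachyion show the derived state 'present' for C7, supporting them as a clade.
Most parsimonious ingroup topology: (((((Neoellus,Ornithana),Pachyion),Lithodon),Neoion),Xiphura).
Pachyion and Lithodon share a more recent common ancestor with each other than either does with Neoion, so Neoion is the least closely related of the three.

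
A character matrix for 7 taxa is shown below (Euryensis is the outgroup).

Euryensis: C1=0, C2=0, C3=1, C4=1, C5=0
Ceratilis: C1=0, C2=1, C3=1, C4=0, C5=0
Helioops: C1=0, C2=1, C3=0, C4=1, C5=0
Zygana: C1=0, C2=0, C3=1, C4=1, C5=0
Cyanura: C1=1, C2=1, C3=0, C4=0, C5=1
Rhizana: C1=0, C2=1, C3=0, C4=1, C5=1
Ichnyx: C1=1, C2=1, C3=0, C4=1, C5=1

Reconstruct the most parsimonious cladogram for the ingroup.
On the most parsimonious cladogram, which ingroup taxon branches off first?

Zygana

Character polarity is set by the outgroup: the derived state is whichever differs from the outgroup's state, so for C3, C4 the derived state is '0', and for the remaining characters it is '1'.
Only Cyanura and Ichnyx show the derived state '1' for C1, supporting them as a clade.
C2: derived state '1' in Ceratilis, Cyanura, Helioops, Ichnyx, and Rhizana only — synapomorphy for {Ceratilis, Cyanura, Helioops, Ichnyx, Rhizana}.
Only Cyanura, Helioops, Ichnyx, and Rhizana show the derived state '0' for C3, supporting them as a clade.
C4 (state '0') occurs in Ceratilis and Cyanura but conflicts with the nesting implied by the other characters — most parsimoniously interpreted as homoplasy.
C5: derived state '1' in Cyanura, Ichnyx, and Rhizana only — synapomorphy for {Cyanura, Ichnyx, Rhizana}.
Most parsimonious ingroup topology: ((Ceratilis,(Helioops,((Cyanura,Ichnyx),Rhizana))),Zygana).
Zygana is sister to the clade containing all other ingroup taxa, so it is the earliest-diverging (most basal) ingroup lineage.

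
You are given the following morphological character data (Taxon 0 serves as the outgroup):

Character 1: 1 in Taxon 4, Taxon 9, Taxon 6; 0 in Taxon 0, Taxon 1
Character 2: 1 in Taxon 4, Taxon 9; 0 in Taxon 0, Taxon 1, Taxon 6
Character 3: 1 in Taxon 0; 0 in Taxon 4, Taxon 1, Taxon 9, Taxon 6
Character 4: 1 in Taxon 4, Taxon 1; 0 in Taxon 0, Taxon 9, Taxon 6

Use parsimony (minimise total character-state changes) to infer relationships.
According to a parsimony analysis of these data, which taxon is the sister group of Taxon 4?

Taxon 9

Character polarity is set by the outgroup: the derived state is whichever differs from the outgroup's state, so for Character 3 the derived state is '0', and for the remaining characters it is '1'.
Only Taxon 4, Taxon 6, and Taxon 9 show the derived state '1' for Character 1, supporting them as a clade.
Only Taxon 4 and Taxon 9 show the derived state '1' for Character 2, supporting them as a clade.
Character 3 (derived state '0') is shared by all ingroup taxa — unites the whole ingroup.
Character 4 groups Taxon 1 and Taxon 4, which is incompatible with the clades supported by the remaining characters; treating it as convergent (homoplasy) costs fewer steps than any alternative tree.
Most parsimonious ingroup topology: (((Taxon 4,Taxon 9),Taxon 6),Taxon 1).
Taxon 4 and Taxon 9 form a cherry on this tree, so they are sister taxa.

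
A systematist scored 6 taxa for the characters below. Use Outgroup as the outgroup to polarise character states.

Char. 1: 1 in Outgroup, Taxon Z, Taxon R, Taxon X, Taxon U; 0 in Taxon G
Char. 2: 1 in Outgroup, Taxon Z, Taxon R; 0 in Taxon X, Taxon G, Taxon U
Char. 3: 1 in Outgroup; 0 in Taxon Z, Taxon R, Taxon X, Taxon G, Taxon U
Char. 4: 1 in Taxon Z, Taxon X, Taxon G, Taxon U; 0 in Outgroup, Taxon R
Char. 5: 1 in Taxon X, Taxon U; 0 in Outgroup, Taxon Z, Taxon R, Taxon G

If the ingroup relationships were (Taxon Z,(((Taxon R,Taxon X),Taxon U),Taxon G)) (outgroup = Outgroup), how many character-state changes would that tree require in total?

8

Map each character onto (Taxon Z,(((Taxon R,Taxon X),Taxon U),Taxon G)) (rooted by Outgroup) and count the minimum state changes it requires (Fitch parsimony):
Char. 1: 1; Char. 2: 2; Char. 3: 1; Char. 4: 2; Char. 5: 2.
Total tree length = 8.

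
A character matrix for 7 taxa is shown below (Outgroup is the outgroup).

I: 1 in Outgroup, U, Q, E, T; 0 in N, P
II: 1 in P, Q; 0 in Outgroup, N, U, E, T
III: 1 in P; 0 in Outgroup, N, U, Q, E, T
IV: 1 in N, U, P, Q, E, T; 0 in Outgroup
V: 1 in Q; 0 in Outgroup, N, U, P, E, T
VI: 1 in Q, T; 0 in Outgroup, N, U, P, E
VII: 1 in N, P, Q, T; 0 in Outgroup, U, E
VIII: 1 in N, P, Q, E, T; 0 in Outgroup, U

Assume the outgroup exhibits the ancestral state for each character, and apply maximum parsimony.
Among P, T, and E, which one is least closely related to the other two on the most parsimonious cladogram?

Character polarity is set by the outgroup: the derived state is whichever differs from the outgroup's state, so for I the derived state is '0', and for the remaining characters it is '1'.
I (derived state '0') is shared by N and P — a synapomorphy uniting that clade.
II (state '1') occurs in P and Q but conflicts with the nesting implied by the other characters — most parsimoniously interpreted as homoplasy.
III: derived state '1' in P only — an autapomorphy, so it tells us nothing about relationships among taxa.
IV (derived state '1') is shared by all ingroup taxa — unites the whole ingroup.
V (derived state '1') is unique to Q (autapomorphy; uninformative for grouping).
VI: derived state '1' in Q and T only — synapomorphy for {Q, T}.
Only N, P, Q, and T show the derived state '1' for VII, supporting them as a clade.
Only E, N, P, Q, and T show the derived state '1' for VIII, supporting them as a clade.
Most parsimonious ingroup topology: ((((N,P),(Q,T)),E),U).
P and T share a more recent common ancestor with each other than either does with E, so E is the least closely related of the three.

E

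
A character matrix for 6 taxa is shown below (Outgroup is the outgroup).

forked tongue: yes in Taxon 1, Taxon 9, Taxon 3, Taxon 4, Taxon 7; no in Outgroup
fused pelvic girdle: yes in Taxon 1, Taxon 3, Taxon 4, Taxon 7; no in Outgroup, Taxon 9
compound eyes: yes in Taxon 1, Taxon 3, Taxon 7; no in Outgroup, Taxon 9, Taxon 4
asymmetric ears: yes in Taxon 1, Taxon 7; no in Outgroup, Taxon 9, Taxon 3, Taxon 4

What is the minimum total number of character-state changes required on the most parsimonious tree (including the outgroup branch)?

4

The outgroup has state 'no' for every character, so 'yes' is the derived state throughout.
All ingroup taxa share the derived state 'yes' for forked tongue; it defines the ingroup but does not resolve relationships within it.
Only Taxon 1, Taxon 3, Taxon 4, and Taxon 7 show the derived state 'yes' for fused pelvic girdle, supporting them as a clade.
compound eyes (derived state 'yes') is shared by Taxon 1, Taxon 3, and Taxon 7 — a synapomorphy uniting that clade.
asymmetric ears: derived state 'yes' in Taxon 1 and Taxon 7 only — synapomorphy for {Taxon 1, Taxon 7}.
Most parsimonious ingroup topology: ((((Taxon 1,Taxon 7),Taxon 3),Taxon 4),Taxon 9).
Changes per character on this tree: forked tongue: 1; fused pelvic girdle: 1; compound eyes: 1; asymmetric ears: 1.
Total = 4.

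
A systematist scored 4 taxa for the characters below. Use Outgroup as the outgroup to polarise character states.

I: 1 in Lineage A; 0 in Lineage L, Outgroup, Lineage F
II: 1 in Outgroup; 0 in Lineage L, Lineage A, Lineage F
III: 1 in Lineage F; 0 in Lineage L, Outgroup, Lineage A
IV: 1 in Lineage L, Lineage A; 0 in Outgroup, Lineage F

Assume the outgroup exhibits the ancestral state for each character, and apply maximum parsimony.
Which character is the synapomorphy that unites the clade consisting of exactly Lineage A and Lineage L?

IV

Character polarity is set by the outgroup: the derived state is whichever differs from the outgroup's state, so for II the derived state is '0', and for the remaining characters it is '1'.
I (derived state '1') is unique to Lineage A (autapomorphy; uninformative for grouping).
All ingroup taxa share the derived state '0' for II; it defines the ingroup but does not resolve relationships within it.
III: derived state '1' in Lineage F only — an autapomorphy, so it tells us nothing about relationships among taxa.
Only Lineage A and Lineage L show the derived state '1' for IV, supporting them as a clade.
Most parsimonious ingroup topology: ((Lineage L,Lineage A),Lineage F).
The clade {Lineage A, Lineage L} is supported by IV: its derived state '1' occurs in exactly those taxa and in no other taxon (including the outgroup).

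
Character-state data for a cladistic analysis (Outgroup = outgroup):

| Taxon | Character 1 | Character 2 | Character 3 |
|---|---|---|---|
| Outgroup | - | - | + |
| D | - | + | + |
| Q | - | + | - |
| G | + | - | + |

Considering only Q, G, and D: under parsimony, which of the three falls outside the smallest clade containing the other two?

Character polarity is set by the outgroup: the derived state is whichever differs from the outgroup's state, so for Character 3 the derived state is '-', and for the remaining characters it is '+'.
Character 1: derived state '+' in G only — an autapomorphy, so it tells us nothing about relationships among taxa.
Character 2: derived state '+' in D and Q only — synapomorphy for {D, Q}.
Character 3 (derived state '-') is unique to Q (autapomorphy; uninformative for grouping).
Most parsimonious ingroup topology: (G,(D,Q)).
Q and D share a more recent common ancestor with each other than either does with G, so G is the least closely related of the three.

G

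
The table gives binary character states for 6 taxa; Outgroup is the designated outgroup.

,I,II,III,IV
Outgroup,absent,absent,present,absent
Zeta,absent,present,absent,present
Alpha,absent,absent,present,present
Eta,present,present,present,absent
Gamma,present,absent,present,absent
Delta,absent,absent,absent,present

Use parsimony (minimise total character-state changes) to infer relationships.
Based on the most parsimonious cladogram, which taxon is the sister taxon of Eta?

Gamma

Character polarity is set by the outgroup: the derived state is whichever differs from the outgroup's state, so for III the derived state is 'absent', and for the remaining characters it is 'present'.
I (derived state 'present') is shared by Eta and Gamma — a synapomorphy uniting that clade.
II groups Eta and Zeta, which is incompatible with the clades supported by the remaining characters; treating it as convergent (homoplasy) costs fewer steps than any alternative tree.
III: derived state 'absent' in Delta and Zeta only — synapomorphy for {Delta, Zeta}.
Only Alpha, Delta, and Zeta show the derived state 'present' for IV, supporting them as a clade.
Most parsimonious ingroup topology: (((Zeta,Delta),Alpha),(Eta,Gamma)).
Eta and Gamma form a cherry on this tree, so they are sister taxa.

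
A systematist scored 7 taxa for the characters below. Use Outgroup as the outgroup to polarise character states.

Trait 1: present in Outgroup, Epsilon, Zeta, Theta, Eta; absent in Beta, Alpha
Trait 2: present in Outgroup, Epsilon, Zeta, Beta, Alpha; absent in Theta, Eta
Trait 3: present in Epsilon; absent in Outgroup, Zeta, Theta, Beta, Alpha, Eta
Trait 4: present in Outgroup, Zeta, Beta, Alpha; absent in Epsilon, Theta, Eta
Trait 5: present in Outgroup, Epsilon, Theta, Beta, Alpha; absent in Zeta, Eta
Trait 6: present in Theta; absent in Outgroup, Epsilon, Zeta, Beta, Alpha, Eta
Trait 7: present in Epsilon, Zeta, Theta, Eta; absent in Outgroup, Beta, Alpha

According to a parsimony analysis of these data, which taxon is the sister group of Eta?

Theta

Character polarity is set by the outgroup: the derived state is whichever differs from the outgroup's state, so for Trait 1, Trait 2, Trait 4, Trait 5 the derived state is 'absent', and for the remaining characters it is 'present'.
Only Alpha and Beta show the derived state 'absent' for Trait 1, supporting them as a clade.
Only Eta and Theta show the derived state 'absent' for Trait 2, supporting them as a clade.
Trait 3 (derived state 'present') is unique to Epsilon (autapomorphy; uninformative for grouping).
Only Epsilon, Eta, and Theta show the derived state 'absent' for Trait 4, supporting them as a clade.
Trait 5 groups Eta and Zeta, which is incompatible with the clades supported by the remaining characters; treating it as convergent (homoplasy) costs fewer steps than any alternative tree.
Trait 6: derived state 'present' in Theta only — an autapomorphy, so it tells us nothing about relationships among taxa.
Only Epsilon, Eta, Theta, and Zeta show the derived state 'present' for Trait 7, supporting them as a clade.
Most parsimonious ingroup topology: (((Epsilon,(Theta,Eta)),Zeta),(Beta,Alpha)).
Eta and Theta form a cherry on this tree, so they are sister taxa.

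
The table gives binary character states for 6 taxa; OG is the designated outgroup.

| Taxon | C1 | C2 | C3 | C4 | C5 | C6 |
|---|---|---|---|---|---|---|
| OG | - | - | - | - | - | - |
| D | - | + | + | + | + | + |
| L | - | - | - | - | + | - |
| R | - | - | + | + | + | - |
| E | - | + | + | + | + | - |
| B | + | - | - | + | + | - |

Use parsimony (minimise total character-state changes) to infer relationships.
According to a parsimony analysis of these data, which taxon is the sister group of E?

D

The outgroup has state '-' for every character, so '+' is the derived state throughout.
C1: derived state '+' in B only — an autapomorphy, so it tells us nothing about relationships among taxa.
C2: derived state '+' in D and E only — synapomorphy for {D, E}.
C3 (derived state '+') is shared by D, E, and R — a synapomorphy uniting that clade.
Only B, D, E, and R show the derived state '+' for C4, supporting them as a clade.
C5 (derived state '+') is shared by all ingroup taxa — unites the whole ingroup.
C6 (derived state '+') is unique to D (autapomorphy; uninformative for grouping).
Most parsimonious ingroup topology: ((((D,E),R),B),L).
E and D form a cherry on this tree, so they are sister taxa.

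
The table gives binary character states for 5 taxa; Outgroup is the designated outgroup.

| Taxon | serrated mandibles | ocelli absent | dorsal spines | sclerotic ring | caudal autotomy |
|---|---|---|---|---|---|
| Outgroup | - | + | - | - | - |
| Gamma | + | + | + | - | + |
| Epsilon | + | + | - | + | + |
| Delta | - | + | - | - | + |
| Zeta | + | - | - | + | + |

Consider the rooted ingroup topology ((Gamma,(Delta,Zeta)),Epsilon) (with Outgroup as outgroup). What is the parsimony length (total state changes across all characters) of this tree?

Map each character onto ((Gamma,(Delta,Zeta)),Epsilon) (rooted by Outgroup) and count the minimum state changes it requires (Fitch parsimony):
serrated mandibles: 2; ocelli absent: 1; dorsal spines: 1; sclerotic ring: 2; caudal autotomy: 1.
Total tree length = 7.

7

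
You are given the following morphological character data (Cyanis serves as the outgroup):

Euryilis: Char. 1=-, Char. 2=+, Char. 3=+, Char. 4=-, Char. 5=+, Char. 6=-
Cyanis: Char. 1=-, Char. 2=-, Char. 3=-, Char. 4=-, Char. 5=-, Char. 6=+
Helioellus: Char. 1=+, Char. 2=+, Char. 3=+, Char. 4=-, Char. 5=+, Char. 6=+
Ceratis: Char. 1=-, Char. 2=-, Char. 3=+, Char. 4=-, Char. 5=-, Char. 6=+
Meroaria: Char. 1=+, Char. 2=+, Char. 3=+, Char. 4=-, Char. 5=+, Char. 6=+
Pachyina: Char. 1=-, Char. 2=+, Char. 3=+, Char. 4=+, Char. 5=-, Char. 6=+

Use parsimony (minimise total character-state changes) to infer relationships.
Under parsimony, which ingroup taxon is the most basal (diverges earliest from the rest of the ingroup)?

Ceratis

Character polarity is set by the outgroup: the derived state is whichever differs from the outgroup's state, so for Char. 6 the derived state is '-', and for the remaining characters it is '+'.
Char. 1 (derived state '+') is shared by Helioellus and Meroaria — a synapomorphy uniting that clade.
Char. 2 (derived state '+') is shared by Euryilis, Helioellus, Meroaria, and Pachyina — a synapomorphy uniting that clade.
Char. 3 (derived state '+') is shared by all ingroup taxa — unites the whole ingroup.
Char. 4: derived state '+' in Pachyina only — an autapomorphy, so it tells us nothing about relationships among taxa.
Char. 5 (derived state '+') is shared by Euryilis, Helioellus, and Meroaria — a synapomorphy uniting that clade.
Char. 6: derived state '-' in Euryilis only — an autapomorphy, so it tells us nothing about relationships among taxa.
Most parsimonious ingroup topology: (((Euryilis,(Meroaria,Helioellus)),Pachyina),Ceratis).
Ceratis is sister to the clade containing all other ingroup taxa, so it is the earliest-diverging (most basal) ingroup lineage.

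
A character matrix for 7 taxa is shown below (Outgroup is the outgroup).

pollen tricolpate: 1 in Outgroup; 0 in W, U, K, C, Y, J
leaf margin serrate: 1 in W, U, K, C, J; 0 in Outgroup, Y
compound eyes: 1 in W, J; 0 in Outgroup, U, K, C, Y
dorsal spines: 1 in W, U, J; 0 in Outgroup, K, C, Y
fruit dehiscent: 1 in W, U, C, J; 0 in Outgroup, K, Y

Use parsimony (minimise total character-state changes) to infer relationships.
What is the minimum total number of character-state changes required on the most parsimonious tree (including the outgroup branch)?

Character polarity is set by the outgroup: the derived state is whichever differs from the outgroup's state, so for pollen tricolpate the derived state is '0', and for the remaining characters it is '1'.
All ingroup taxa share the derived state '0' for pollen tricolpate; it defines the ingroup but does not resolve relationships within it.
leaf margin serrate (derived state '1') is shared by C, J, K, U, and W — a synapomorphy uniting that clade.
Only J and W show the derived state '1' for compound eyes, supporting them as a clade.
Only J, U, and W show the derived state '1' for dorsal spines, supporting them as a clade.
Only C, J, U, and W show the derived state '1' for fruit dehiscent, supporting them as a clade.
Most parsimonious ingroup topology: (((((W,J),U),C),K),Y).
Changes per character on this tree: pollen tricolpate: 1; leaf margin serrate: 1; compound eyes: 1; dorsal spines: 1; fruit dehiscent: 1.
Total = 5.

5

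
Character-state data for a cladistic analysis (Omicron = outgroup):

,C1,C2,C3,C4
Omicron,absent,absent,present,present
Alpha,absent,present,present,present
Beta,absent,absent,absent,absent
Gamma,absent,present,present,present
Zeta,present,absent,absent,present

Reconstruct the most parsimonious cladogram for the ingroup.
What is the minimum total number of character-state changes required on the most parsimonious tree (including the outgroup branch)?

Character polarity is set by the outgroup: the derived state is whichever differs from the outgroup's state, so for C3, C4 the derived state is 'absent', and for the remaining characters it is 'present'.
C1: derived state 'present' in Zeta only — an autapomorphy, so it tells us nothing about relationships among taxa.
C2: derived state 'present' in Alpha and Gamma only — synapomorphy for {Alpha, Gamma}.
Only Beta and Zeta show the derived state 'absent' for C3, supporting them as a clade.
C4: derived state 'absent' in Beta only — an autapomorphy, so it tells us nothing about relationships among taxa.
Most parsimonious ingroup topology: ((Alpha,Gamma),(Beta,Zeta)).
Changes per character on this tree: C1: 1; C2: 1; C3: 1; C4: 1.
Total = 4.

4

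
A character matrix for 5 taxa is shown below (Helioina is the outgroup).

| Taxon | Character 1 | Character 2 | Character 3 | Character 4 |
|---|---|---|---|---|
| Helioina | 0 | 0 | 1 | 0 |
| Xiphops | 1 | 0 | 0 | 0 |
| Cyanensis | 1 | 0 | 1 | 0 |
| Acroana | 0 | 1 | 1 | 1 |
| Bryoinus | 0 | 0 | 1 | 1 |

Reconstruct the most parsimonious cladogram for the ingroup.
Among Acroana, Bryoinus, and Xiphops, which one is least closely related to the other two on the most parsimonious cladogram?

Xiphops

Character polarity is set by the outgroup: the derived state is whichever differs from the outgroup's state, so for Character 3 the derived state is '0', and for the remaining characters it is '1'.
Character 1 (derived state '1') is shared by Cyanensis and Xiphops — a synapomorphy uniting that clade.
Character 2 (derived state '1') is unique to Acroana (autapomorphy; uninformative for grouping).
Character 3: derived state '0' in Xiphops only — an autapomorphy, so it tells us nothing about relationships among taxa.
Character 4 (derived state '1') is shared by Acroana and Bryoinus — a synapomorphy uniting that clade.
Most parsimonious ingroup topology: ((Xiphops,Cyanensis),(Acroana,Bryoinus)).
Acroana and Bryoinus share a more recent common ancestor with each other than either does with Xiphops, so Xiphops is the least closely related of the three.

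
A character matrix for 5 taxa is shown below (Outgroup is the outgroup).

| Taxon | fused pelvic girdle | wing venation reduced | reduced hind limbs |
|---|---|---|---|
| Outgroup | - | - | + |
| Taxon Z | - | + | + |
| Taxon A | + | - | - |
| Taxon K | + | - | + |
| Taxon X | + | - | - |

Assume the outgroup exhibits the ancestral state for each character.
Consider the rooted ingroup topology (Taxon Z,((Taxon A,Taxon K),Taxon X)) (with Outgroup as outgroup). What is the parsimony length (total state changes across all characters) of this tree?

4

Map each character onto (Taxon Z,((Taxon A,Taxon K),Taxon X)) (rooted by Outgroup) and count the minimum state changes it requires (Fitch parsimony):
fused pelvic girdle: 1; wing venation reduced: 1; reduced hind limbs: 2.
Total tree length = 4.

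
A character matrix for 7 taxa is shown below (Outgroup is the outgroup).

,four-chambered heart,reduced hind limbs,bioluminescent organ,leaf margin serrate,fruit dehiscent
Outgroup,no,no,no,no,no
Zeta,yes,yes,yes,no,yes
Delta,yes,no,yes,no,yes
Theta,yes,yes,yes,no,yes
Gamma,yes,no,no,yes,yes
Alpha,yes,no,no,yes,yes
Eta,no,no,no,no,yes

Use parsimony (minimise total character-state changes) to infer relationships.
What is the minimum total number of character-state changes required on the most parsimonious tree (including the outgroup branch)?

5

The outgroup has state 'no' for every character, so 'yes' is the derived state throughout.
Only Alpha, Delta, Gamma, Theta, and Zeta show the derived state 'yes' for four-chambered heart, supporting them as a clade.
Only Theta and Zeta show the derived state 'yes' for reduced hind limbs, supporting them as a clade.
Only Delta, Theta, and Zeta show the derived state 'yes' for bioluminescent organ, supporting them as a clade.
Only Alpha and Gamma show the derived state 'yes' for leaf margin serrate, supporting them as a clade.
All ingroup taxa share the derived state 'yes' for fruit dehiscent; it defines the ingroup but does not resolve relationships within it.
Most parsimonious ingroup topology: ((((Zeta,Theta),Delta),(Gamma,Alpha)),Eta).
Changes per character on this tree: four-chambered heart: 1; reduced hind limbs: 1; bioluminescent organ: 1; leaf margin serrate: 1; fruit dehiscent: 1.
Total = 5.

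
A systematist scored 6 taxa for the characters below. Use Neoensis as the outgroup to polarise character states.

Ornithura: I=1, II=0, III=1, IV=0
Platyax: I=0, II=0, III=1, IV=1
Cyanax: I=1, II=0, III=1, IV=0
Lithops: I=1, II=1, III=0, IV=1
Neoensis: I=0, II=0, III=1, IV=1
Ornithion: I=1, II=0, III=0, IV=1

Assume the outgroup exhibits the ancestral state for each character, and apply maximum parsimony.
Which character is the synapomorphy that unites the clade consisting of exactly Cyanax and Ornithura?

IV

Character polarity is set by the outgroup: the derived state is whichever differs from the outgroup's state, so for III, IV the derived state is '0', and for the remaining characters it is '1'.
I (derived state '1') is shared by Cyanax, Lithops, Ornithion, and Ornithura — a synapomorphy uniting that clade.
II: derived state '1' in Lithops only — an autapomorphy, so it tells us nothing about relationships among taxa.
III: derived state '0' in Lithops and Ornithion only — synapomorphy for {Lithops, Ornithion}.
Only Cyanax and Ornithura show the derived state '0' for IV, supporting them as a clade.
Most parsimonious ingroup topology: (Platyax,((Ornithura,Cyanax),(Lithops,Ornithion))).
The clade {Cyanax, Ornithura} is supported by IV: its derived state '0' occurs in exactly those taxa and in no other taxon (including the outgroup).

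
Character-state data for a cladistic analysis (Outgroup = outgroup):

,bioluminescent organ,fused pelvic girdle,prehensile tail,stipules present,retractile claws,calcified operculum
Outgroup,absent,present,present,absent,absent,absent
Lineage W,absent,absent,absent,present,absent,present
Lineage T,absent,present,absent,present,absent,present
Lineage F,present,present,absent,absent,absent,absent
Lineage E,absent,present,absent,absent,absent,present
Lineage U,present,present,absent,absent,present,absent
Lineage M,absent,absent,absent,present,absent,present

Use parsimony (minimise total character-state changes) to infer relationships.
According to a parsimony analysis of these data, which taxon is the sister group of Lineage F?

Lineage U

Character polarity is set by the outgroup: the derived state is whichever differs from the outgroup's state, so for fused pelvic girdle, prehensile tail the derived state is 'absent', and for the remaining characters it is 'present'.
bioluminescent organ (derived state 'present') is shared by Lineage F and Lineage U — a synapomorphy uniting that clade.
fused pelvic girdle (derived state 'absent') is shared by Lineage M and Lineage W — a synapomorphy uniting that clade.
All ingroup taxa share the derived state 'absent' for prehensile tail; it defines the ingroup but does not resolve relationships within it.
stipules present (derived state 'present') is shared by Lineage M, Lineage T, and Lineage W — a synapomorphy uniting that clade.
retractile claws (derived state 'present') is unique to Lineage U (autapomorphy; uninformative for grouping).
calcified operculum: derived state 'present' in Lineage E, Lineage M, Lineage T, and Lineage W only — synapomorphy for {Lineage E, Lineage M, Lineage T, Lineage W}.
Most parsimonious ingroup topology: ((((Lineage W,Lineage M),Lineage T),Lineage E),(Lineage F,Lineage U)).
Lineage F and Lineage U form a cherry on this tree, so they are sister taxa.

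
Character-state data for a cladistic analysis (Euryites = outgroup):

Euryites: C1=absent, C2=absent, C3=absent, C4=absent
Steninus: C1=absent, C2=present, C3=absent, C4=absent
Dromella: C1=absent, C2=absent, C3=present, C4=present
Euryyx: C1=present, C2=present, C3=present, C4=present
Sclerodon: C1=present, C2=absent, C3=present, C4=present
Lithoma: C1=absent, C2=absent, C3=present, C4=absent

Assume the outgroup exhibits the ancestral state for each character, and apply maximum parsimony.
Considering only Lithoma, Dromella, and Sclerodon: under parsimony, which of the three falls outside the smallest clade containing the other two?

Lithoma

The outgroup has state 'absent' for every character, so 'present' is the derived state throughout.
C1 (derived state 'present') is shared by Euryyx and Sclerodon — a synapomorphy uniting that clade.
C2 groups Euryyx and Steninus, which is incompatible with the clades supported by the remaining characters; treating it as convergent (homoplasy) costs fewer steps than any alternative tree.
Only Dromella, Euryyx, Lithoma, and Sclerodon show the derived state 'present' for C3, supporting them as a clade.
C4 (derived state 'present') is shared by Dromella, Euryyx, and Sclerodon — a synapomorphy uniting that clade.
Most parsimonious ingroup topology: (Steninus,((Dromella,(Euryyx,Sclerodon)),Lithoma)).
Dromella and Sclerodon share a more recent common ancestor with each other than either does with Lithoma, so Lithoma is the least closely related of the three.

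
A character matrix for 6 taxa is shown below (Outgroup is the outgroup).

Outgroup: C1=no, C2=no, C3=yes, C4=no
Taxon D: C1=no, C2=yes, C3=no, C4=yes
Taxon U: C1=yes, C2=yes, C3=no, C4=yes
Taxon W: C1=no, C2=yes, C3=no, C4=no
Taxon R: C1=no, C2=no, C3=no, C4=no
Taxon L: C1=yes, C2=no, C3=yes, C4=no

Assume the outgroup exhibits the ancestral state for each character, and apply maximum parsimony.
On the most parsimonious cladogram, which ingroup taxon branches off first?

Taxon L

Character polarity is set by the outgroup: the derived state is whichever differs from the outgroup's state, so for C3 the derived state is 'no', and for the remaining characters it is 'yes'.
C1 (state 'yes') occurs in Taxon L and Taxon U but conflicts with the nesting implied by the other characters — most parsimoniously interpreted as homoplasy.
Only Taxon D, Taxon U, and Taxon W show the derived state 'yes' for C2, supporting them as a clade.
Only Taxon D, Taxon R, Taxon U, and Taxon W show the derived state 'no' for C3, supporting them as a clade.
Only Taxon D and Taxon U show the derived state 'yes' for C4, supporting them as a clade.
Most parsimonious ingroup topology: ((((Taxon D,Taxon U),Taxon W),Taxon R),Taxon L).
Taxon L is sister to the clade containing all other ingroup taxa, so it is the earliest-diverging (most basal) ingroup lineage.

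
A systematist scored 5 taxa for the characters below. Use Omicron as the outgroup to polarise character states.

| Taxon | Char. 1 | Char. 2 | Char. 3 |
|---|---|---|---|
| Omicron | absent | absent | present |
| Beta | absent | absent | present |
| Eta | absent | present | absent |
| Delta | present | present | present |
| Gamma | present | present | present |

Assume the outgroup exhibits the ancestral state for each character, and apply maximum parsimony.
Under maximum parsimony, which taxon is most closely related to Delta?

Gamma

Character polarity is set by the outgroup: the derived state is whichever differs from the outgroup's state, so for Char. 3 the derived state is 'absent', and for the remaining characters it is 'present'.
Char. 1: derived state 'present' in Delta and Gamma only — synapomorphy for {Delta, Gamma}.
Char. 2 (derived state 'present') is shared by Delta, Eta, and Gamma — a synapomorphy uniting that clade.
Char. 3: derived state 'absent' in Eta only — an autapomorphy, so it tells us nothing about relationships among taxa.
Most parsimonious ingroup topology: (Beta,(Eta,(Delta,Gamma))).
Delta and Gamma form a cherry on this tree, so they are sister taxa.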